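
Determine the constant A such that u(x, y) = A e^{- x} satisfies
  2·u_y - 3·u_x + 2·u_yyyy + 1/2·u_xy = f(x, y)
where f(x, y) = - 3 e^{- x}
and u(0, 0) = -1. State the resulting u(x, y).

Substitute the ansatz u = A e^{- x} into the left-hand side.
Derivatives of the ansatz:
  u_y = 0
  u_x = - A e^{- x}
  u_yyyy = 0
  u_xy = 0
Term by term:
  2·u_y = 0
  -3·u_x = 3 A e^{- x}
  2·u_yyyy = 0
  1/2·u_xy = 0
So the left-hand side equals
  3 A e^{- x}
This must equal f(x, y) = - 3 e^{- x} identically.
Matching coefficients of the independent functions:
  [e^{- x}]:  3 A = -3
Solving: A = -1.
Check against the point condition:
  u(0, 0) = -1  ⟹  A = -1  ✓
Hence u(x, y) = - e^{- x}.

Answer: u(x, y) = - e^{- x}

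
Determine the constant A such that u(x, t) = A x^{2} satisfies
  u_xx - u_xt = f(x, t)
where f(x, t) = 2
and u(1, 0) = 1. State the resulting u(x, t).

Substitute the ansatz u = A x^{2} into the left-hand side.
Derivatives of the ansatz:
  u_xx = 2 A
  u_xt = 0
Term by term:
  u_xx = 2 A
  -u_xt = 0
So the left-hand side equals
  2 A
This must equal f(x, t) = 2 identically.
Matching coefficients of the independent functions:
  [constant term]:  2 A = 2
Solving: A = 1.
Check against the point condition:
  u(1, 0) = 1  ⟹  A = 1  ✓
Hence u(x, t) = x^{2}.

Answer: u(x, t) = x^{2}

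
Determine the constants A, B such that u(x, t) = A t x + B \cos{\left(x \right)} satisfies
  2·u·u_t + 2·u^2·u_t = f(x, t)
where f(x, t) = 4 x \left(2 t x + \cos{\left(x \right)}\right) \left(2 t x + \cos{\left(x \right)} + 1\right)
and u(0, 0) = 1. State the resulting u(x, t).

Substitute the ansatz u = A t x + B \cos{\left(x \right)} into the left-hand side.
Derivatives of the ansatz:
  u_t = A x
Term by term:
  2·u·u_t = 2 A^{2} t x^{2} + 2 A B x \cos{\left(x \right)}
  2·u^2·u_t = 2 A^{3} t^{2} x^{3} + 4 A^{2} B t x^{2} \cos{\left(x \right)} + 2 A B^{2} x \cos^{2}{\left(x \right)}
So the left-hand side equals
  2 A^{3} t^{2} x^{3} + 4 A^{2} B t x^{2} \cos{\left(x \right)} + 2 A^{2} t x^{2} + 2 A B^{2} x \cos^{2}{\left(x \right)} + 2 A B x \cos{\left(x \right)}
This must equal f(x, t) identically; expanded, f = 16 t^{2} x^{3} + 16 t x^{2} \cos{\left(x \right)} + 8 t x^{2} + 4 x \cos^{2}{\left(x \right)} + 4 x \cos{\left(x \right)}.
Matching coefficients of the independent functions:
  [t x^{2}]:  2 A^{2} = 8
  [t^{2} x^{3}]:  2 A^{3} = 16
  [x \cos{\left(x \right)}]:  2 A B = 4
  [x \cos^{2}{\left(x \right)}]:  2 A B^{2} = 4
  [t x^{2} \cos{\left(x \right)}]:  4 A^{2} B = 16
Solving: A = 2, B = 1.
Check against the point condition:
  u(0, 0) = 1  ⟹  B = 1  ✓
Hence u(x, t) = 2 t x + \cos{\left(x \right)}.

Answer: u(x, t) = 2 t x + \cos{\left(x \right)}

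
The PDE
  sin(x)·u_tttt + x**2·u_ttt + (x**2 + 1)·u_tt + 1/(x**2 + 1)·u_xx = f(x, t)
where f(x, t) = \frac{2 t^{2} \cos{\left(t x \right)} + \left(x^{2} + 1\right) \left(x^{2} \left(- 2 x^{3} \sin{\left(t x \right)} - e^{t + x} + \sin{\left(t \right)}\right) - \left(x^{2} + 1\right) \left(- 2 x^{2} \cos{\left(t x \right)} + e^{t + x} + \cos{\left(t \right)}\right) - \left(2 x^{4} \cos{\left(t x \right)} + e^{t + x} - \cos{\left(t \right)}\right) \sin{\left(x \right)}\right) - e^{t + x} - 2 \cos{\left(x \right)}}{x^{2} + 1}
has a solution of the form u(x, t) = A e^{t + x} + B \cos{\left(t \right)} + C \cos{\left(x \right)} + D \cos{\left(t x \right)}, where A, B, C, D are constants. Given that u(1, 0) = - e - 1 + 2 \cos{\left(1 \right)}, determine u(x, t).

Substitute the ansatz u = A e^{t + x} + B \cos{\left(t \right)} + C \cos{\left(x \right)} + D \cos{\left(t x \right)} into the left-hand side.
Derivatives of the ansatz:
  u_tttt = A e^{t} e^{x} + B \cos{\left(t \right)} + D x^{4} \cos{\left(t x \right)}
  u_ttt = A e^{t} e^{x} + B \sin{\left(t \right)} + D x^{3} \sin{\left(t x \right)}
  u_tt = A e^{t} e^{x} - B \cos{\left(t \right)} - D x^{2} \cos{\left(t x \right)}
  u_xx = A e^{t} e^{x} - C \cos{\left(x \right)} - D t^{2} \cos{\left(t x \right)}
Term by term:
  sin(x)·u_tttt = A e^{t} e^{x} \sin{\left(x \right)} + B \sin{\left(x \right)} \cos{\left(t \right)} + D x^{4} \sin{\left(x \right)} \cos{\left(t x \right)}
  x**2·u_ttt = A x^{2} e^{t} e^{x} + B x^{2} \sin{\left(t \right)} + D x^{5} \sin{\left(t x \right)}
  (x**2 + 1)·u_tt = A x^{2} e^{t} e^{x} + A e^{t} e^{x} - B x^{2} \cos{\left(t \right)} - B \cos{\left(t \right)} - D x^{4} \cos{\left(t x \right)} - D x^{2} \cos{\left(t x \right)}
  1/(x**2 + 1)·u_xx = \frac{A e^{t} e^{x}}{x^{2} + 1} - \frac{C \cos{\left(x \right)}}{x^{2} + 1} - \frac{D t^{2} \cos{\left(t x \right)}}{x^{2} + 1}
So the left-hand side equals
  2 A x^{2} e^{t} e^{x} + A e^{t} e^{x} \sin{\left(x \right)} + A e^{t} e^{x} + \frac{A e^{t} e^{x}}{x^{2} + 1} + B x^{2} \sin{\left(t \right)} - B x^{2} \cos{\left(t \right)} + B \sin{\left(x \right)} \cos{\left(t \right)} - B \cos{\left(t \right)} - \frac{C \cos{\left(x \right)}}{x^{2} + 1} - \frac{D t^{2} \cos{\left(t x \right)}}{x^{2} + 1} + D x^{5} \sin{\left(t x \right)} + D x^{4} \sin{\left(x \right)} \cos{\left(t x \right)} - D x^{4} \cos{\left(t x \right)} - D x^{2} \cos{\left(t x \right)}
This must equal f(x, t) identically; expanded, f = \frac{2 t^{2} \cos{\left(t x \right)}}{x^{2} + 1} - 2 x^{5} \sin{\left(t x \right)} - 2 x^{4} \sin{\left(x \right)} \cos{\left(t x \right)} + 2 x^{4} \cos{\left(t x \right)} - 2 x^{2} e^{t} e^{x} + x^{2} \sin{\left(t \right)} - x^{2} \cos{\left(t \right)} + 2 x^{2} \cos{\left(t x \right)} - e^{t} e^{x} \sin{\left(x \right)} - e^{t} e^{x} + \sin{\left(x \right)} \cos{\left(t \right)} - \cos{\left(t \right)} - \frac{e^{t} e^{x}}{x^{2} + 1} - \frac{2 \cos{\left(x \right)}}{x^{2} + 1}.
Matching coefficients of the independent functions:
  [x^{2} \sin{\left(t \right)}, \sin{\left(x \right)} \cos{\left(t \right)}]:  B = 1
  [x^{2} \cos{\left(t \right)}, \cos{\left(t \right)}]:  - B = -1
  [x^{2} \cos{\left(t x \right)}, x^{4} \cos{\left(t x \right)}, \frac{t^{2} \cos{\left(t x \right)}}{x^{2} + 1}]:  - D = 2
  [x^{5} \sin{\left(t x \right)}, x^{4} \sin{\left(x \right)} \cos{\left(t x \right)}]:  D = -2
  [\frac{\cos{\left(x \right)}}{x^{2} + 1}]:  - C = -2
  [e^{t} e^{x}, \frac{e^{t} e^{x}}{x^{2} + 1}, e^{t} e^{x} \sin{\left(x \right)}]:  A = -1
  [x^{2} e^{t} e^{x}]:  2 A = -2
Solving: A = -1, B = 1, C = 2, D = -2.
Check against the point condition:
  u(1, 0) = - e - 1 + 2 \cos{\left(1 \right)}  ⟹  e A + B + C \cos{\left(1 \right)} + D = - e - 1 + 2 \cos{\left(1 \right)}  ✓
Hence u(x, t) = - e^{t + x} + \cos{\left(t \right)} + 2 \cos{\left(x \right)} - 2 \cos{\left(t x \right)}.

Answer: u(x, t) = - e^{t + x} + \cos{\left(t \right)} + 2 \cos{\left(x \right)} - 2 \cos{\left(t x \right)}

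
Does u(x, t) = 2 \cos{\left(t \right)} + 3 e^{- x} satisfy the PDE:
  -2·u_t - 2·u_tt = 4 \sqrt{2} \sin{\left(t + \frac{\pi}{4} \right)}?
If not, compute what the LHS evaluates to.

Evaluate each term of the left-hand side for u = 2 \cos{\left(t \right)} + 3 e^{- x}.
Derivatives:
  u_t = - 2 \sin{\left(t \right)}
  u_tt = - 2 \cos{\left(t \right)}
Terms:
  -2·u_t = 4 \sin{\left(t \right)}
  -2·u_tt = 4 \cos{\left(t \right)}
Sum: LHS = 4 \sqrt{2} \sin{\left(t + \frac{\pi}{4} \right)}
This is exactly the given right-hand side, so u is a solution.

Answer: Yes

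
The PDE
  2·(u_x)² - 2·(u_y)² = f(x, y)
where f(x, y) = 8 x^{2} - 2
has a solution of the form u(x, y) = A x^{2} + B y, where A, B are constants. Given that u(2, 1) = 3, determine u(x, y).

Answer: u(x, y) = x^{2} - y

Derivation:
Substitute the ansatz u = A x^{2} + B y into the left-hand side.
Derivatives of the ansatz:
  u_x = 2 A x
  u_y = B
Term by term:
  2·(u_x)² = 8 A^{2} x^{2}
  -2·(u_y)² = - 2 B^{2}
So the left-hand side equals
  8 A^{2} x^{2} - 2 B^{2}
This must equal f(x, y) = 8 x^{2} - 2 identically.
Matching coefficients of the independent functions:
  [constant term]:  - 2 B^{2} = -2
  [x^{2}]:  8 A^{2} = 8
These equations allow (A, B) = (-1, -1) or (-1, 1) or (1, -1) or (1, 1).
Impose the point condition(s):
  u(2, 1) = 3  ⟹  4 A + B = 3
Only A = 1, B = -1 satisfies everything.
Hence u(x, y) = x^{2} - y.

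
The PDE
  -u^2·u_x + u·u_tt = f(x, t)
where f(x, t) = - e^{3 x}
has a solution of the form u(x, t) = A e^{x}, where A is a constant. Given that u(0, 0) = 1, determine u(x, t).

Substitute the ansatz u = A e^{x} into the left-hand side.
Derivatives of the ansatz:
  u_x = A e^{x}
  u_tt = 0
Term by term:
  -u^2·u_x = - A^{3} e^{3 x}
  u·u_tt = 0
So the left-hand side equals
  - A^{3} e^{3 x}
This must equal f(x, t) = - e^{3 x} identically.
Matching coefficients of the independent functions:
  [e^{3 x}]:  - A^{3} = -1
Solving: A = 1.
Check against the point condition:
  u(0, 0) = 1  ⟹  A = 1  ✓
Hence u(x, t) = e^{x}.

Answer: u(x, t) = e^{x}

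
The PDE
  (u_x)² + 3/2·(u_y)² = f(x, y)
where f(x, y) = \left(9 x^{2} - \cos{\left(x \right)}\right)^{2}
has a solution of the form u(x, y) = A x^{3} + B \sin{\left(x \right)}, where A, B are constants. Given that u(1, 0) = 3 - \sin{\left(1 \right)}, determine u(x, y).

Answer: u(x, y) = 3 x^{3} - \sin{\left(x \right)}

Derivation:
Substitute the ansatz u = A x^{3} + B \sin{\left(x \right)} into the left-hand side.
Derivatives of the ansatz:
  u_x = 3 A x^{2} + B \cos{\left(x \right)}
  u_y = 0
Term by term:
  (u_x)² = 9 A^{2} x^{4} + 6 A B x^{2} \cos{\left(x \right)} + B^{2} \cos^{2}{\left(x \right)}
  3/2·(u_y)² = 0
So the left-hand side equals
  9 A^{2} x^{4} + 6 A B x^{2} \cos{\left(x \right)} + B^{2} \cos^{2}{\left(x \right)}
This must equal f(x, y) identically; expanded, f = 81 x^{4} - 18 x^{2} \cos{\left(x \right)} + \cos^{2}{\left(x \right)}.
Matching coefficients of the independent functions:
  [x^{4}]:  9 A^{2} = 81
  [x^{2} \cos{\left(x \right)}]:  6 A B = -18
  [\cos^{2}{\left(x \right)}]:  B^{2} = 1
These equations allow (A, B) = (-3, 1) or (3, -1).
Impose the point condition(s):
  u(1, 0) = 3 - \sin{\left(1 \right)}  ⟹  A + B \sin{\left(1 \right)} = 3 - \sin{\left(1 \right)}
Only A = 3, B = -1 satisfies everything.
Hence u(x, y) = 3 x^{3} - \sin{\left(x \right)}.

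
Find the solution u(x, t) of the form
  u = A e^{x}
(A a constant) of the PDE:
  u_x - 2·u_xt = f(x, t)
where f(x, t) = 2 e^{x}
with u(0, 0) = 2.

Substitute the ansatz u = A e^{x} into the left-hand side.
Derivatives of the ansatz:
  u_x = A e^{x}
  u_xt = 0
Term by term:
  u_x = A e^{x}
  -2·u_xt = 0
So the left-hand side equals
  A e^{x}
This must equal f(x, t) = 2 e^{x} identically.
Matching coefficients of the independent functions:
  [e^{x}]:  A = 2
Solving: A = 2.
Check against the point condition:
  u(0, 0) = 2  ⟹  A = 2  ✓
Hence u(x, t) = 2 e^{x}.

Answer: u(x, t) = 2 e^{x}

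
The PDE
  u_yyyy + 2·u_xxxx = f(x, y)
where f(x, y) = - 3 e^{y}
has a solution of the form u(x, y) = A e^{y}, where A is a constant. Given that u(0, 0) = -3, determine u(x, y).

Substitute the ansatz u = A e^{y} into the left-hand side.
Derivatives of the ansatz:
  u_yyyy = A e^{y}
  u_xxxx = 0
Term by term:
  u_yyyy = A e^{y}
  2·u_xxxx = 0
So the left-hand side equals
  A e^{y}
This must equal f(x, y) = - 3 e^{y} identically.
Matching coefficients of the independent functions:
  [e^{y}]:  A = -3
Solving: A = -3.
Check against the point condition:
  u(0, 0) = -3  ⟹  A = -3  ✓
Hence u(x, y) = - 3 e^{y}.

Answer: u(x, y) = - 3 e^{y}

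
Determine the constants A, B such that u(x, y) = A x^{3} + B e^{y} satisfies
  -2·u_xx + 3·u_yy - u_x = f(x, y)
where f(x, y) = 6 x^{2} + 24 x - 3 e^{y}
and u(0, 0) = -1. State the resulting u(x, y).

Substitute the ansatz u = A x^{3} + B e^{y} into the left-hand side.
Derivatives of the ansatz:
  u_xx = 6 A x
  u_yy = B e^{y}
  u_x = 3 A x^{2}
Term by term:
  -2·u_xx = - 12 A x
  3·u_yy = 3 B e^{y}
  -u_x = - 3 A x^{2}
So the left-hand side equals
  - 3 A x^{2} - 12 A x + 3 B e^{y}
This must equal f(x, y) = 6 x^{2} + 24 x - 3 e^{y} identically.
Matching coefficients of the independent functions:
  [x]:  - 12 A = 24
  [x^{2}]:  - 3 A = 6
  [e^{y}]:  3 B = -3
Solving: A = -2, B = -1.
Check against the point condition:
  u(0, 0) = -1  ⟹  B = -1  ✓
Hence u(x, y) = - 2 x^{3} - e^{y}.

Answer: u(x, y) = - 2 x^{3} - e^{y}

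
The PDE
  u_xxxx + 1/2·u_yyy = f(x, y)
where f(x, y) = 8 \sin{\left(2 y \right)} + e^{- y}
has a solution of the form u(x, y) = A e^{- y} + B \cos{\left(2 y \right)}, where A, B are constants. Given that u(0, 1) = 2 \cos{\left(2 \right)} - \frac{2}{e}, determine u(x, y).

Substitute the ansatz u = A e^{- y} + B \cos{\left(2 y \right)} into the left-hand side.
Derivatives of the ansatz:
  u_xxxx = 0
  u_yyy = - A e^{- y} + 8 B \sin{\left(2 y \right)}
Term by term:
  u_xxxx = 0
  1/2·u_yyy = - \frac{A e^{- y}}{2} + 4 B \sin{\left(2 y \right)}
So the left-hand side equals
  - \frac{A e^{- y}}{2} + 4 B \sin{\left(2 y \right)}
This must equal f(x, y) = 8 \sin{\left(2 y \right)} + e^{- y} identically.
Matching coefficients of the independent functions:
  [e^{- y}]:  - \frac{A}{2} = 1
  [\sin{\left(2 y \right)}]:  4 B = 8
Solving: A = -2, B = 2.
Check against the point condition:
  u(0, 1) = 2 \cos{\left(2 \right)} - \frac{2}{e}  ⟹  \frac{A}{e} + B \cos{\left(2 \right)} = 2 \cos{\left(2 \right)} - \frac{2}{e}  ✓
Hence u(x, y) = 2 \cos{\left(2 y \right)} - 2 e^{- y}.

Answer: u(x, y) = 2 \cos{\left(2 y \right)} - 2 e^{- y}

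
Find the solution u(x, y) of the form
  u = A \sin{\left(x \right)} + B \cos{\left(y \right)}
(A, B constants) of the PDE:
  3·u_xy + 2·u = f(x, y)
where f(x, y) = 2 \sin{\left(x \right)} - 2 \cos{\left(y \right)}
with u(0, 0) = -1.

Substitute the ansatz u = A \sin{\left(x \right)} + B \cos{\left(y \right)} into the left-hand side.
Derivatives of the ansatz:
  u_xy = 0
Term by term:
  3·u_xy = 0
  2·u = 2 A \sin{\left(x \right)} + 2 B \cos{\left(y \right)}
So the left-hand side equals
  2 A \sin{\left(x \right)} + 2 B \cos{\left(y \right)}
This must equal f(x, y) = 2 \sin{\left(x \right)} - 2 \cos{\left(y \right)} identically.
Matching coefficients of the independent functions:
  [\sin{\left(x \right)}]:  2 A = 2
  [\cos{\left(y \right)}]:  2 B = -2
Solving: A = 1, B = -1.
Check against the point condition:
  u(0, 0) = -1  ⟹  B = -1  ✓
Hence u(x, y) = \sin{\left(x \right)} - \cos{\left(y \right)}.

Answer: u(x, y) = \sin{\left(x \right)} - \cos{\left(y \right)}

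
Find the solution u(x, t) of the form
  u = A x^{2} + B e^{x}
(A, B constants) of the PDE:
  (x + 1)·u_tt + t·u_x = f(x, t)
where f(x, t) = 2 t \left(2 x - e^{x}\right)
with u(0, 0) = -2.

Substitute the ansatz u = A x^{2} + B e^{x} into the left-hand side.
Derivatives of the ansatz:
  u_tt = 0
  u_x = 2 A x + B e^{x}
Term by term:
  (x + 1)·u_tt = 0
  t·u_x = 2 A t x + B t e^{x}
So the left-hand side equals
  2 A t x + B t e^{x}
This must equal f(x, t) = 2 t \left(2 x - e^{x}\right) identically.
Matching coefficients of the independent functions:
  [t x]:  2 A = 4
  [t e^{x}]:  B = -2
Solving: A = 2, B = -2.
Check against the point condition:
  u(0, 0) = -2  ⟹  B = -2  ✓
Hence u(x, t) = 2 x^{2} - 2 e^{x}.

Answer: u(x, t) = 2 x^{2} - 2 e^{x}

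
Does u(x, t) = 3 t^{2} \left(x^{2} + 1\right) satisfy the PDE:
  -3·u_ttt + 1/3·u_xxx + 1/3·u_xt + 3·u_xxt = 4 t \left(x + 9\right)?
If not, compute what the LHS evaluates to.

Evaluate each term of the left-hand side for u = 3 t^{2} \left(x^{2} + 1\right).
Derivatives:
  u_ttt = 0
  u_xxx = 0
  u_xt = 12 t x
  u_xxt = 12 t
Terms:
  -3·u_ttt = 0
  1/3·u_xxx = 0
  1/3·u_xt = 4 t x
  3·u_xxt = 36 t
Sum: LHS = 4 t \left(x + 9\right)
This is exactly the given right-hand side, so u is a solution.

Answer: Yes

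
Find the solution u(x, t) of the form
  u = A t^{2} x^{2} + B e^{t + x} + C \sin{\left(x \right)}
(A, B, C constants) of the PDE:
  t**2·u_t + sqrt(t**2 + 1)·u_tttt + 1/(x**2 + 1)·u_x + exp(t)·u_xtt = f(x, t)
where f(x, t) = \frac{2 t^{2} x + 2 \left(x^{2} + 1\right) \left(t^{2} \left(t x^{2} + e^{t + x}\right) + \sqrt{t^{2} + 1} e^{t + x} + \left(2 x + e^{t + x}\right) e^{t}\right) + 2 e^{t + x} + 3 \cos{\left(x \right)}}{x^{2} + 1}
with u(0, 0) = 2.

Answer: u(x, t) = t^{2} x^{2} + 2 e^{t + x} + 3 \sin{\left(x \right)}

Derivation:
Substitute the ansatz u = A t^{2} x^{2} + B e^{t + x} + C \sin{\left(x \right)} into the left-hand side.
Derivatives of the ansatz:
  u_t = 2 A t x^{2} + B e^{t} e^{x}
  u_tttt = B e^{t} e^{x}
  u_x = 2 A t^{2} x + B e^{t} e^{x} + C \cos{\left(x \right)}
  u_xtt = 4 A x + B e^{t} e^{x}
Term by term:
  t**2·u_t = 2 A t^{3} x^{2} + B t^{2} e^{t} e^{x}
  sqrt(t**2 + 1)·u_tttt = B \sqrt{t^{2} + 1} e^{t} e^{x}
  1/(x**2 + 1)·u_x = \frac{2 A t^{2} x}{x^{2} + 1} + \frac{B e^{t} e^{x}}{x^{2} + 1} + \frac{C \cos{\left(x \right)}}{x^{2} + 1}
  exp(t)·u_xtt = 4 A x e^{t} + B e^{2 t} e^{x}
So the left-hand side equals
  2 A t^{3} x^{2} + \frac{2 A t^{2} x}{x^{2} + 1} + 4 A x e^{t} + B t^{2} e^{t} e^{x} + B \sqrt{t^{2} + 1} e^{t} e^{x} + B e^{2 t} e^{x} + \frac{B e^{t} e^{x}}{x^{2} + 1} + \frac{C \cos{\left(x \right)}}{x^{2} + 1}
This must equal f(x, t) identically; expanded, f = 2 t^{3} x^{2} + \frac{2 t^{2} x}{x^{2} + 1} + 2 t^{2} e^{t} e^{x} + 4 x e^{t} + 2 \sqrt{t^{2} + 1} e^{t} e^{x} + 2 e^{2 t} e^{x} + \frac{2 e^{t} e^{x}}{x^{2} + 1} + \frac{3 \cos{\left(x \right)}}{x^{2} + 1}.
Matching coefficients of the independent functions:
  [t^{3} x^{2}, \frac{t^{2} x}{x^{2} + 1}]:  2 A = 2
  [x e^{t}]:  4 A = 4
  [\frac{\cos{\left(x \right)}}{x^{2} + 1}]:  C = 3
  [e^{2 t} e^{x}, t^{2} e^{t} e^{x}, \sqrt{t^{2} + 1} e^{t} e^{x}, \frac{e^{t} e^{x}}{x^{2} + 1}]:  B = 2
Solving: A = 1, B = 2, C = 3.
Check against the point condition:
  u(0, 0) = 2  ⟹  B = 2  ✓
Hence u(x, t) = t^{2} x^{2} + 2 e^{t + x} + 3 \sin{\left(x \right)}.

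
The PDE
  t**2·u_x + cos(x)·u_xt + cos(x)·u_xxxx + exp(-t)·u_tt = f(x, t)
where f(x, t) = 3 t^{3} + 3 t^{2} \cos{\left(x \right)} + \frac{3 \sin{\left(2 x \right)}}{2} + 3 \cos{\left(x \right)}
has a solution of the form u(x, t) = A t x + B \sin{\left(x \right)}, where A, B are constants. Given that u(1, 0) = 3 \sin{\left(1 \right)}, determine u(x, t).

Substitute the ansatz u = A t x + B \sin{\left(x \right)} into the left-hand side.
Derivatives of the ansatz:
  u_x = A t + B \cos{\left(x \right)}
  u_xt = A
  u_xxxx = B \sin{\left(x \right)}
  u_tt = 0
Term by term:
  t**2·u_x = A t^{3} + B t^{2} \cos{\left(x \right)}
  cos(x)·u_xt = A \cos{\left(x \right)}
  cos(x)·u_xxxx = B \sin{\left(x \right)} \cos{\left(x \right)}
  exp(-t)·u_tt = 0
So the left-hand side equals
  A t^{3} + A \cos{\left(x \right)} + B t^{2} \cos{\left(x \right)} + B \sin{\left(x \right)} \cos{\left(x \right)}
This must equal f(x, t) identically; expanded, f = 3 t^{3} + 3 t^{2} \cos{\left(x \right)} + 3 \sin{\left(x \right)} \cos{\left(x \right)} + 3 \cos{\left(x \right)}.
Matching coefficients of the independent functions:
  [t^{3}, \cos{\left(x \right)}]:  A = 3
  [t^{2} \cos{\left(x \right)}, \sin{\left(x \right)} \cos{\left(x \right)}]:  B = 3
Solving: A = 3, B = 3.
Check against the point condition:
  u(1, 0) = 3 \sin{\left(1 \right)}  ⟹  B \sin{\left(1 \right)} = 3 \sin{\left(1 \right)}  ✓
Hence u(x, t) = 3 t x + 3 \sin{\left(x \right)}.

Answer: u(x, t) = 3 t x + 3 \sin{\left(x \right)}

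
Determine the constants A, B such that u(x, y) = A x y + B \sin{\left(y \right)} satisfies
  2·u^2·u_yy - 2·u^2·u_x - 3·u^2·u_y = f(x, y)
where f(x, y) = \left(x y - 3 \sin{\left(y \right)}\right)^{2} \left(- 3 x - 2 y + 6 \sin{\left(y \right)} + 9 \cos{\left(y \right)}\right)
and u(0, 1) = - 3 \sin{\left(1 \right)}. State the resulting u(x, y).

Answer: u(x, y) = x y - 3 \sin{\left(y \right)}

Derivation:
Substitute the ansatz u = A x y + B \sin{\left(y \right)} into the left-hand side.
Derivatives of the ansatz:
  u_yy = - B \sin{\left(y \right)}
  u_x = A y
  u_y = A x + B \cos{\left(y \right)}
Term by term:
  2·u^2·u_yy = - 2 A^{2} B x^{2} y^{2} \sin{\left(y \right)} - 4 A B^{2} x y \sin^{2}{\left(y \right)} - 2 B^{3} \sin^{3}{\left(y \right)}
  -2·u^2·u_x = - 2 A^{3} x^{2} y^{3} - 4 A^{2} B x y^{2} \sin{\left(y \right)} - 2 A B^{2} y \sin^{2}{\left(y \right)}
  -3·u^2·u_y = - 3 A^{3} x^{3} y^{2} - 3 A^{2} B x^{2} y^{2} \cos{\left(y \right)} - 6 A^{2} B x^{2} y \sin{\left(y \right)} - 6 A B^{2} x y \sin{\left(y \right)} \cos{\left(y \right)} - 3 A B^{2} x \sin^{2}{\left(y \right)} - 3 B^{3} \sin^{2}{\left(y \right)} \cos{\left(y \right)}
So the left-hand side equals
  - 3 A^{3} x^{3} y^{2} - 2 A^{3} x^{2} y^{3} - 2 A^{2} B x^{2} y^{2} \sin{\left(y \right)} - 3 A^{2} B x^{2} y^{2} \cos{\left(y \right)} - 6 A^{2} B x^{2} y \sin{\left(y \right)} - 4 A^{2} B x y^{2} \sin{\left(y \right)} - 4 A B^{2} x y \sin^{2}{\left(y \right)} - 6 A B^{2} x y \sin{\left(y \right)} \cos{\left(y \right)} - 3 A B^{2} x \sin^{2}{\left(y \right)} - 2 A B^{2} y \sin^{2}{\left(y \right)} - 2 B^{3} \sin^{3}{\left(y \right)} - 3 B^{3} \sin^{2}{\left(y \right)} \cos{\left(y \right)}
This must equal f(x, y) identically; expanded, f = - 3 x^{3} y^{2} - 2 x^{2} y^{3} + 6 x^{2} y^{2} \sin{\left(y \right)} + 9 x^{2} y^{2} \cos{\left(y \right)} + 18 x^{2} y \sin{\left(y \right)} + 12 x y^{2} \sin{\left(y \right)} - 36 x y \sin^{2}{\left(y \right)} - 54 x y \sin{\left(y \right)} \cos{\left(y \right)} - 27 x \sin^{2}{\left(y \right)} - 18 y \sin^{2}{\left(y \right)} + 54 \sin^{3}{\left(y \right)} + 81 \sin^{2}{\left(y \right)} \cos{\left(y \right)}.
Matching coefficients of the independent functions:
  [x \sin^{2}{\left(y \right)}]:  - 3 A B^{2} = -27
  [x^{2} y^{3}]:  - 2 A^{3} = -2
  [x^{3} y^{2}]:  - 3 A^{3} = -3
  [y \sin^{2}{\left(y \right)}]:  - 2 A B^{2} = -18
  [\sin^{2}{\left(y \right)} \cos{\left(y \right)}]:  - 3 B^{3} = 81
  [x y \sin^{2}{\left(y \right)}]:  - 4 A B^{2} = -36
  [x y^{2} \sin{\left(y \right)}]:  - 4 A^{2} B = 12
  [x^{2} y \sin{\left(y \right)}]:  - 6 A^{2} B = 18
  [x^{2} y^{2} \sin{\left(y \right)}]:  - 2 A^{2} B = 6
  [x^{2} y^{2} \cos{\left(y \right)}]:  - 3 A^{2} B = 9
  [x y \sin{\left(y \right)} \cos{\left(y \right)}]:  - 6 A B^{2} = -54
  [\sin^{3}{\left(y \right)}]:  - 2 B^{3} = 54
Solving: A = 1, B = -3.
Check against the point condition:
  u(0, 1) = - 3 \sin{\left(1 \right)}  ⟹  B \sin{\left(1 \right)} = - 3 \sin{\left(1 \right)}  ✓
Hence u(x, y) = x y - 3 \sin{\left(y \right)}.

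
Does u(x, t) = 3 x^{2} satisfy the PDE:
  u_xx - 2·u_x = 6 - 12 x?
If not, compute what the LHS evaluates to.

Evaluate each term of the left-hand side for u = 3 x^{2}.
Derivatives:
  u_xx = 6
  u_x = 6 x
Terms:
  u_xx = 6
  -2·u_x = - 12 x
Sum: LHS = 6 - 12 x
This is exactly the given right-hand side, so u is a solution.

Answer: Yes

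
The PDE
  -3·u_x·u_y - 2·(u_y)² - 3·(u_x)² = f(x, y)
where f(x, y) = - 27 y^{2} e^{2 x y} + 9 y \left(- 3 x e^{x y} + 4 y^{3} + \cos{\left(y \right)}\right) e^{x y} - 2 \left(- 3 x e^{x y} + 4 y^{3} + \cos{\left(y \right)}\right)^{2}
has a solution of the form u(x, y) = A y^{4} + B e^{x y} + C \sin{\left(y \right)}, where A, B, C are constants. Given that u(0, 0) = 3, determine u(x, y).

Substitute the ansatz u = A y^{4} + B e^{x y} + C \sin{\left(y \right)} into the left-hand side.
Derivatives of the ansatz:
  u_x = B y e^{x y}
  u_y = 4 A y^{3} + B x e^{x y} + C \cos{\left(y \right)}
Term by term:
  -3·u_x·u_y = - 12 A B y^{4} e^{x y} - 3 B^{2} x y e^{2 x y} - 3 B C y e^{x y} \cos{\left(y \right)}
  -2·(u_y)² = - 32 A^{2} y^{6} - 16 A B x y^{3} e^{x y} - 16 A C y^{3} \cos{\left(y \right)} - 2 B^{2} x^{2} e^{2 x y} - 4 B C x e^{x y} \cos{\left(y \right)} - 2 C^{2} \cos^{2}{\left(y \right)}
  -3·(u_x)² = - 3 B^{2} y^{2} e^{2 x y}
So the left-hand side equals
  - 32 A^{2} y^{6} - 16 A B x y^{3} e^{x y} - 12 A B y^{4} e^{x y} - 16 A C y^{3} \cos{\left(y \right)} - 2 B^{2} x^{2} e^{2 x y} - 3 B^{2} x y e^{2 x y} - 3 B^{2} y^{2} e^{2 x y} - 4 B C x e^{x y} \cos{\left(y \right)} - 3 B C y e^{x y} \cos{\left(y \right)} - 2 C^{2} \cos^{2}{\left(y \right)}
This must equal f(x, y) identically; expanded, f = - 18 x^{2} e^{2 x y} + 48 x y^{3} e^{x y} - 27 x y e^{2 x y} + 12 x e^{x y} \cos{\left(y \right)} - 32 y^{6} + 36 y^{4} e^{x y} - 16 y^{3} \cos{\left(y \right)} - 27 y^{2} e^{2 x y} + 9 y e^{x y} \cos{\left(y \right)} - 2 \cos^{2}{\left(y \right)}.
Matching coefficients of the independent functions:
  [y^{6}]:  - 32 A^{2} = -32
  [x^{2} e^{2 x y}]:  - 2 B^{2} = -18
  [y^{2} e^{2 x y}, x y e^{2 x y}]:  - 3 B^{2} = -27
  [y^{3} \cos{\left(y \right)}]:  - 16 A C = -16
  [y^{4} e^{x y}]:  - 12 A B = 36
  [x y^{3} e^{x y}]:  - 16 A B = 48
  [x e^{x y} \cos{\left(y \right)}]:  - 4 B C = 12
  [y e^{x y} \cos{\left(y \right)}]:  - 3 B C = 9
  [\cos^{2}{\left(y \right)}]:  - 2 C^{2} = -2
These equations allow (A, B, C) = (-1, 3, -1) or (1, -3, 1).
Impose the point condition(s):
  u(0, 0) = 3  ⟹  B = 3
Only A = -1, B = 3, C = -1 satisfies everything.
Hence u(x, y) = - y^{4} + 3 e^{x y} - \sin{\left(y \right)}.

Answer: u(x, y) = - y^{4} + 3 e^{x y} - \sin{\left(y \right)}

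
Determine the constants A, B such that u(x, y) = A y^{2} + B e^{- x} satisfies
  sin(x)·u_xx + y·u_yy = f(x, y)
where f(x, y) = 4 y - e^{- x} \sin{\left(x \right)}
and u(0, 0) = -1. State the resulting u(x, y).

Answer: u(x, y) = 2 y^{2} - e^{- x}

Derivation:
Substitute the ansatz u = A y^{2} + B e^{- x} into the left-hand side.
Derivatives of the ansatz:
  u_xx = B e^{- x}
  u_yy = 2 A
Term by term:
  sin(x)·u_xx = B e^{- x} \sin{\left(x \right)}
  y·u_yy = 2 A y
So the left-hand side equals
  2 A y + B e^{- x} \sin{\left(x \right)}
This must equal f(x, y) = 4 y - e^{- x} \sin{\left(x \right)} identically.
Matching coefficients of the independent functions:
  [y]:  2 A = 4
  [e^{- x} \sin{\left(x \right)}]:  B = -1
Solving: A = 2, B = -1.
Check against the point condition:
  u(0, 0) = -1  ⟹  B = -1  ✓
Hence u(x, y) = 2 y^{2} - e^{- x}.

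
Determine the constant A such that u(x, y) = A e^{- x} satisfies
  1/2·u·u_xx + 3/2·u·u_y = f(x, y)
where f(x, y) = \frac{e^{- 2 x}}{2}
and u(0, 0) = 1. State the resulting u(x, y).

Substitute the ansatz u = A e^{- x} into the left-hand side.
Derivatives of the ansatz:
  u_xx = A e^{- x}
  u_y = 0
Term by term:
  1/2·u·u_xx = \frac{A^{2} e^{- 2 x}}{2}
  3/2·u·u_y = 0
So the left-hand side equals
  \frac{A^{2} e^{- 2 x}}{2}
This must equal f(x, y) = \frac{e^{- 2 x}}{2} identically.
Matching coefficients of the independent functions:
  [e^{- 2 x}]:  \frac{A^{2}}{2} = \frac{1}{2}
These equations allow (A) = (-1) or (1).
Impose the point condition(s):
  u(0, 0) = 1  ⟹  A = 1
Only A = 1 satisfies everything.
Hence u(x, y) = e^{- x}.

Answer: u(x, y) = e^{- x}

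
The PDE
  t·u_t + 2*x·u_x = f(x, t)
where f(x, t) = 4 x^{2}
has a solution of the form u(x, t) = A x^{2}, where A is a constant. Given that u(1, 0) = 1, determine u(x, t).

Substitute the ansatz u = A x^{2} into the left-hand side.
Derivatives of the ansatz:
  u_t = 0
  u_x = 2 A x
Term by term:
  t·u_t = 0
  2*x·u_x = 4 A x^{2}
So the left-hand side equals
  4 A x^{2}
This must equal f(x, t) = 4 x^{2} identically.
Matching coefficients of the independent functions:
  [x^{2}]:  4 A = 4
Solving: A = 1.
Check against the point condition:
  u(1, 0) = 1  ⟹  A = 1  ✓
Hence u(x, t) = x^{2}.

Answer: u(x, t) = x^{2}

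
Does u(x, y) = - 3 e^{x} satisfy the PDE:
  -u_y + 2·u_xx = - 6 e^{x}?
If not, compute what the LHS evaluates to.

Answer: Yes

Derivation:
Evaluate each term of the left-hand side for u = - 3 e^{x}.
Derivatives:
  u_y = 0
  u_xx = - 3 e^{x}
Terms:
  -u_y = 0
  2·u_xx = - 6 e^{x}
Sum: LHS = - 6 e^{x}
This is exactly the given right-hand side, so u is a solution.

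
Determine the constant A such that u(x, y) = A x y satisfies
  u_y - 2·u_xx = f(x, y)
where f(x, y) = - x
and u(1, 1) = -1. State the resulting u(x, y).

Answer: u(x, y) = - x y

Derivation:
Substitute the ansatz u = A x y into the left-hand side.
Derivatives of the ansatz:
  u_y = A x
  u_xx = 0
Term by term:
  u_y = A x
  -2·u_xx = 0
So the left-hand side equals
  A x
This must equal f(x, y) = - x identically.
Matching coefficients of the independent functions:
  [x]:  A = -1
Solving: A = -1.
Check against the point condition:
  u(1, 1) = -1  ⟹  A = -1  ✓
Hence u(x, y) = - x y.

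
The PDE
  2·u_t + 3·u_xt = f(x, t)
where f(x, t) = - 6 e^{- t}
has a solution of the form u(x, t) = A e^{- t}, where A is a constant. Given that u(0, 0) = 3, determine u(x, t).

Substitute the ansatz u = A e^{- t} into the left-hand side.
Derivatives of the ansatz:
  u_t = - A e^{- t}
  u_xt = 0
Term by term:
  2·u_t = - 2 A e^{- t}
  3·u_xt = 0
So the left-hand side equals
  - 2 A e^{- t}
This must equal f(x, t) = - 6 e^{- t} identically.
Matching coefficients of the independent functions:
  [e^{- t}]:  - 2 A = -6
Solving: A = 3.
Check against the point condition:
  u(0, 0) = 3  ⟹  A = 3  ✓
Hence u(x, t) = 3 e^{- t}.

Answer: u(x, t) = 3 e^{- t}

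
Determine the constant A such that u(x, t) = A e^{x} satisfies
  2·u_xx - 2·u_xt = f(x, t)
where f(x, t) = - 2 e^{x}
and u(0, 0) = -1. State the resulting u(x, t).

Substitute the ansatz u = A e^{x} into the left-hand side.
Derivatives of the ansatz:
  u_xx = A e^{x}
  u_xt = 0
Term by term:
  2·u_xx = 2 A e^{x}
  -2·u_xt = 0
So the left-hand side equals
  2 A e^{x}
This must equal f(x, t) = - 2 e^{x} identically.
Matching coefficients of the independent functions:
  [e^{x}]:  2 A = -2
Solving: A = -1.
Check against the point condition:
  u(0, 0) = -1  ⟹  A = -1  ✓
Hence u(x, t) = - e^{x}.

Answer: u(x, t) = - e^{x}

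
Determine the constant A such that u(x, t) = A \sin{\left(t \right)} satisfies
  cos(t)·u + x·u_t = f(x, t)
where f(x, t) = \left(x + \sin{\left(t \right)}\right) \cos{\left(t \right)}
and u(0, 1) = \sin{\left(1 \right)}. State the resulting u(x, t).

Substitute the ansatz u = A \sin{\left(t \right)} into the left-hand side.
Derivatives of the ansatz:
  u_t = A \cos{\left(t \right)}
Term by term:
  cos(t)·u = A \sin{\left(t \right)} \cos{\left(t \right)}
  x·u_t = A x \cos{\left(t \right)}
So the left-hand side equals
  A x \cos{\left(t \right)} + A \sin{\left(t \right)} \cos{\left(t \right)}
This must equal f(x, t) identically; expanded, f = x \cos{\left(t \right)} + \sin{\left(t \right)} \cos{\left(t \right)}.
Matching coefficients of the independent functions:
  [x \cos{\left(t \right)}, \sin{\left(t \right)} \cos{\left(t \right)}]:  A = 1
Solving: A = 1.
Check against the point condition:
  u(0, 1) = \sin{\left(1 \right)}  ⟹  A \sin{\left(1 \right)} = \sin{\left(1 \right)}  ✓
Hence u(x, t) = \sin{\left(t \right)}.

Answer: u(x, t) = \sin{\left(t \right)}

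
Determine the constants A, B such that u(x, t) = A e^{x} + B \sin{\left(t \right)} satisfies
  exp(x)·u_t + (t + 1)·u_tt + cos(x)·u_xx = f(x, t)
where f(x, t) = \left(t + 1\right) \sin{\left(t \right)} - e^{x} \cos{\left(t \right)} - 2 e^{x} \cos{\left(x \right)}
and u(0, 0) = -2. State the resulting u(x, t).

Substitute the ansatz u = A e^{x} + B \sin{\left(t \right)} into the left-hand side.
Derivatives of the ansatz:
  u_t = B \cos{\left(t \right)}
  u_tt = - B \sin{\left(t \right)}
  u_xx = A e^{x}
Term by term:
  exp(x)·u_t = B e^{x} \cos{\left(t \right)}
  (t + 1)·u_tt = - B t \sin{\left(t \right)} - B \sin{\left(t \right)}
  cos(x)·u_xx = A e^{x} \cos{\left(x \right)}
So the left-hand side equals
  A e^{x} \cos{\left(x \right)} - B t \sin{\left(t \right)} + B e^{x} \cos{\left(t \right)} - B \sin{\left(t \right)}
This must equal f(x, t) identically; expanded, f = t \sin{\left(t \right)} - e^{x} \cos{\left(t \right)} - 2 e^{x} \cos{\left(x \right)} + \sin{\left(t \right)}.
Matching coefficients of the independent functions:
  [t \sin{\left(t \right)}, \sin{\left(t \right)}]:  - B = 1
  [e^{x} \cos{\left(t \right)}]:  B = -1
  [e^{x} \cos{\left(x \right)}]:  A = -2
Solving: A = -2, B = -1.
Check against the point condition:
  u(0, 0) = -2  ⟹  A = -2  ✓
Hence u(x, t) = - 2 e^{x} - \sin{\left(t \right)}.

Answer: u(x, t) = - 2 e^{x} - \sin{\left(t \right)}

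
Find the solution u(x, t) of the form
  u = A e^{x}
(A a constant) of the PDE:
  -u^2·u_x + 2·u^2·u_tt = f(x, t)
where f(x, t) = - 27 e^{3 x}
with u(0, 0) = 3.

Answer: u(x, t) = 3 e^{x}

Derivation:
Substitute the ansatz u = A e^{x} into the left-hand side.
Derivatives of the ansatz:
  u_x = A e^{x}
  u_tt = 0
Term by term:
  -u^2·u_x = - A^{3} e^{3 x}
  2·u^2·u_tt = 0
So the left-hand side equals
  - A^{3} e^{3 x}
This must equal f(x, t) = - 27 e^{3 x} identically.
Matching coefficients of the independent functions:
  [e^{3 x}]:  - A^{3} = -27
Solving: A = 3.
Check against the point condition:
  u(0, 0) = 3  ⟹  A = 3  ✓
Hence u(x, t) = 3 e^{x}.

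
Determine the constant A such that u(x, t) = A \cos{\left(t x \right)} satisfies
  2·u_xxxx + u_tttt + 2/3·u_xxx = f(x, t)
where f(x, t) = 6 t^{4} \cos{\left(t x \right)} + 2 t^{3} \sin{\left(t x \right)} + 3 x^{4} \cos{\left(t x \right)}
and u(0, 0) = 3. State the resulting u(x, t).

Substitute the ansatz u = A \cos{\left(t x \right)} into the left-hand side.
Derivatives of the ansatz:
  u_xxxx = A t^{4} \cos{\left(t x \right)}
  u_tttt = A x^{4} \cos{\left(t x \right)}
  u_xxx = A t^{3} \sin{\left(t x \right)}
Term by term:
  2·u_xxxx = 2 A t^{4} \cos{\left(t x \right)}
  u_tttt = A x^{4} \cos{\left(t x \right)}
  2/3·u_xxx = \frac{2 A t^{3} \sin{\left(t x \right)}}{3}
So the left-hand side equals
  2 A t^{4} \cos{\left(t x \right)} + \frac{2 A t^{3} \sin{\left(t x \right)}}{3} + A x^{4} \cos{\left(t x \right)}
This must equal f(x, t) = 6 t^{4} \cos{\left(t x \right)} + 2 t^{3} \sin{\left(t x \right)} + 3 x^{4} \cos{\left(t x \right)} identically.
Matching coefficients of the independent functions:
  [t^{3} \sin{\left(t x \right)}]:  \frac{2 A}{3} = 2
  [t^{4} \cos{\left(t x \right)}]:  2 A = 6
  [x^{4} \cos{\left(t x \right)}]:  A = 3
Solving: A = 3.
Check against the point condition:
  u(0, 0) = 3  ⟹  A = 3  ✓
Hence u(x, t) = 3 \cos{\left(t x \right)}.

Answer: u(x, t) = 3 \cos{\left(t x \right)}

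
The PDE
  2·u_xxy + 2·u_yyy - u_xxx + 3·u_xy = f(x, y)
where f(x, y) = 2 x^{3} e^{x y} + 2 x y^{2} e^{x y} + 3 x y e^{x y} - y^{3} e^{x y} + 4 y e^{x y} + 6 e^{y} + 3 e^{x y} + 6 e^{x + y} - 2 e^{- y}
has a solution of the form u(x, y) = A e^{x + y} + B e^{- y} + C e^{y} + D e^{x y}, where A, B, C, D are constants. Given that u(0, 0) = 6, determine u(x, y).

Answer: u(x, y) = 3 e^{y} + e^{x y} + e^{x + y} + e^{- y}

Derivation:
Substitute the ansatz u = A e^{x + y} + B e^{- y} + C e^{y} + D e^{x y} into the left-hand side.
Derivatives of the ansatz:
  u_xxy = A e^{x} e^{y} + D x y^{2} e^{x y} + 2 D y e^{x y}
  u_yyy = A e^{x} e^{y} - B e^{- y} + C e^{y} + D x^{3} e^{x y}
  u_xxx = A e^{x} e^{y} + D y^{3} e^{x y}
  u_xy = A e^{x} e^{y} + D x y e^{x y} + D e^{x y}
Term by term:
  2·u_xxy = 2 A e^{x} e^{y} + 2 D x y^{2} e^{x y} + 4 D y e^{x y}
  2·u_yyy = 2 A e^{x} e^{y} - 2 B e^{- y} + 2 C e^{y} + 2 D x^{3} e^{x y}
  -u_xxx = - A e^{x} e^{y} - D y^{3} e^{x y}
  3·u_xy = 3 A e^{x} e^{y} + 3 D x y e^{x y} + 3 D e^{x y}
So the left-hand side equals
  6 A e^{x} e^{y} - 2 B e^{- y} + 2 C e^{y} + 2 D x^{3} e^{x y} + 2 D x y^{2} e^{x y} + 3 D x y e^{x y} - D y^{3} e^{x y} + 4 D y e^{x y} + 3 D e^{x y}
This must equal f(x, y) identically; expanded, f = 2 x^{3} e^{x y} + 2 x y^{2} e^{x y} + 3 x y e^{x y} - y^{3} e^{x y} + 4 y e^{x y} + 6 e^{x} e^{y} + 6 e^{y} + 3 e^{x y} - 2 e^{- y}.
Matching coefficients of the independent functions:
  [x^{3} e^{x y}, x y^{2} e^{x y}]:  2 D = 2
  [y e^{x y}]:  4 D = 4
  [y^{3} e^{x y}]:  - D = -1
  [e^{x} e^{y}]:  6 A = 6
  [x y e^{x y}, e^{x y}]:  3 D = 3
  [e^{- y}]:  - 2 B = -2
  [e^{y}]:  2 C = 6
Solving: A = 1, B = 1, C = 3, D = 1.
Check against the point condition:
  u(0, 0) = 6  ⟹  A + B + C + D = 6  ✓
Hence u(x, y) = 3 e^{y} + e^{x y} + e^{x + y} + e^{- y}.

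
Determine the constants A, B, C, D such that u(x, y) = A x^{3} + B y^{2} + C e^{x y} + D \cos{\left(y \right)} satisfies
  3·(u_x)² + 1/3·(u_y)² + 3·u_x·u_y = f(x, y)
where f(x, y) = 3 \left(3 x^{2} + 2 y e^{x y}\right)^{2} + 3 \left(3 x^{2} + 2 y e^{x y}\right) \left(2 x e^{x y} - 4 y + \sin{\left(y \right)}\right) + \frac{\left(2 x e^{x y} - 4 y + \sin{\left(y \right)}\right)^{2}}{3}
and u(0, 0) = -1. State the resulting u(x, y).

Answer: u(x, y) = - x^{3} + 2 y^{2} - 2 e^{x y} + \cos{\left(y \right)}

Derivation:
Substitute the ansatz u = A x^{3} + B y^{2} + C e^{x y} + D \cos{\left(y \right)} into the left-hand side.
Derivatives of the ansatz:
  u_x = 3 A x^{2} + C y e^{x y}
  u_y = 2 B y + C x e^{x y} - D \sin{\left(y \right)}
Term by term:
  3·(u_x)² = 27 A^{2} x^{4} + 18 A C x^{2} y e^{x y} + 3 C^{2} y^{2} e^{2 x y}
  1/3·(u_y)² = \frac{4 B^{2} y^{2}}{3} + \frac{4 B C x y e^{x y}}{3} - \frac{4 B D y \sin{\left(y \right)}}{3} + \frac{C^{2} x^{2} e^{2 x y}}{3} - \frac{2 C D x e^{x y} \sin{\left(y \right)}}{3} + \frac{D^{2} \sin^{2}{\left(y \right)}}{3}
  3·u_x·u_y = 18 A B x^{2} y + 9 A C x^{3} e^{x y} - 9 A D x^{2} \sin{\left(y \right)} + 6 B C y^{2} e^{x y} + 3 C^{2} x y e^{2 x y} - 3 C D y e^{x y} \sin{\left(y \right)}
So the left-hand side equals
  27 A^{2} x^{4} + 18 A B x^{2} y + 9 A C x^{3} e^{x y} + 18 A C x^{2} y e^{x y} - 9 A D x^{2} \sin{\left(y \right)} + \frac{4 B^{2} y^{2}}{3} + \frac{4 B C x y e^{x y}}{3} + 6 B C y^{2} e^{x y} - \frac{4 B D y \sin{\left(y \right)}}{3} + \frac{C^{2} x^{2} e^{2 x y}}{3} + 3 C^{2} x y e^{2 x y} + 3 C^{2} y^{2} e^{2 x y} - \frac{2 C D x e^{x y} \sin{\left(y \right)}}{3} - 3 C D y e^{x y} \sin{\left(y \right)} + \frac{D^{2} \sin^{2}{\left(y \right)}}{3}
This must equal f(x, y) identically; expanded, f = 27 x^{4} + 18 x^{3} e^{x y} + 36 x^{2} y e^{x y} - 36 x^{2} y + \frac{4 x^{2} e^{2 x y}}{3} + 9 x^{2} \sin{\left(y \right)} + 12 x y e^{2 x y} - \frac{16 x y e^{x y}}{3} + \frac{4 x e^{x y} \sin{\left(y \right)}}{3} + 12 y^{2} e^{2 x y} - 24 y^{2} e^{x y} + \frac{16 y^{2}}{3} + 6 y e^{x y} \sin{\left(y \right)} - \frac{8 y \sin{\left(y \right)}}{3} + \frac{\sin^{2}{\left(y \right)}}{3}.
Matching coefficients of the independent functions:
(each divided by its leading coefficient; functions giving the same equation are listed together)
  [x^{4}]:  A^{2} - 1 = 0
  [y^{2}]:  B^{2} - 4 = 0
  [x^{2} y]:  A B + 2 = 0
  [x^{2} e^{2 x y}, y^{2} e^{2 x y}, x y e^{2 x y}]:  C^{2} - 4 = 0
  [x^{2} \sin{\left(y \right)}]:  A D + 1 = 0
  [x^{3} e^{x y}, x^{2} y e^{x y}]:  A C - 2 = 0
  [y \sin{\left(y \right)}]:  B D - 2 = 0
  [y^{2} e^{x y}, x y e^{x y}]:  B C + 4 = 0
  [x e^{x y} \sin{\left(y \right)}, y e^{x y} \sin{\left(y \right)}]:  C D + 2 = 0
  [\sin^{2}{\left(y \right)}]:  D^{2} - 1 = 0
These equations allow (A, B, C, D) = (-1, 2, -2, 1) or (1, -2, 2, -1).
Impose the point condition(s):
  u(0, 0) = -1  ⟹  C + D = -1
Only A = -1, B = 2, C = -2, D = 1 satisfies everything.
Hence u(x, y) = - x^{3} + 2 y^{2} - 2 e^{x y} + \cos{\left(y \right)}.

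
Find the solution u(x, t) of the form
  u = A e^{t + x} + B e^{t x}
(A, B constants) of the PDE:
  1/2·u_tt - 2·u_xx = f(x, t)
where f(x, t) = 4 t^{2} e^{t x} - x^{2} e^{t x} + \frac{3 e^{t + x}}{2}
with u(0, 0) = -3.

Answer: u(x, t) = - 2 e^{t x} - e^{t + x}

Derivation:
Substitute the ansatz u = A e^{t + x} + B e^{t x} into the left-hand side.
Derivatives of the ansatz:
  u_tt = A e^{t} e^{x} + B x^{2} e^{t x}
  u_xx = A e^{t} e^{x} + B t^{2} e^{t x}
Term by term:
  1/2·u_tt = \frac{A e^{t} e^{x}}{2} + \frac{B x^{2} e^{t x}}{2}
  -2·u_xx = - 2 A e^{t} e^{x} - 2 B t^{2} e^{t x}
So the left-hand side equals
  - \frac{3 A e^{t} e^{x}}{2} - 2 B t^{2} e^{t x} + \frac{B x^{2} e^{t x}}{2}
This must equal f(x, t) identically; expanded, f = 4 t^{2} e^{t x} - x^{2} e^{t x} + \frac{3 e^{t} e^{x}}{2}.
Matching coefficients of the independent functions:
  [t^{2} e^{t x}]:  - 2 B = 4
  [x^{2} e^{t x}]:  \frac{B}{2} = -1
  [e^{t} e^{x}]:  - \frac{3 A}{2} = \frac{3}{2}
Solving: A = -1, B = -2.
Check against the point condition:
  u(0, 0) = -3  ⟹  A + B = -3  ✓
Hence u(x, t) = - 2 e^{t x} - e^{t + x}.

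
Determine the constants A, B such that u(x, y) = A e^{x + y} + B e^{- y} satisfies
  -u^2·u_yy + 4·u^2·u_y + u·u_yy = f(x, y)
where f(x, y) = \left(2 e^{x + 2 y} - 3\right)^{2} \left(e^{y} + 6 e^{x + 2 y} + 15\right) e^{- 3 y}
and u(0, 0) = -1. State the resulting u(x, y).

Substitute the ansatz u = A e^{x + y} + B e^{- y} into the left-hand side.
Derivatives of the ansatz:
  u_yy = A e^{x} e^{y} + B e^{- y}
  u_y = A e^{x} e^{y} - B e^{- y}
Term by term:
  -u^2·u_yy = - A^{3} e^{3 x} e^{3 y} - 3 A^{2} B e^{2 x} e^{y} - 3 A B^{2} e^{x} e^{- y} - B^{3} e^{- 3 y}
  4·u^2·u_y = 4 A^{3} e^{3 x} e^{3 y} + 4 A^{2} B e^{2 x} e^{y} - 4 A B^{2} e^{x} e^{- y} - 4 B^{3} e^{- 3 y}
  u·u_yy = A^{2} e^{2 x} e^{2 y} + 2 A B e^{x} + B^{2} e^{- 2 y}
So the left-hand side equals
  3 A^{3} e^{3 x} e^{3 y} + A^{2} B e^{2 x} e^{y} + A^{2} e^{2 x} e^{2 y} - 7 A B^{2} e^{x} e^{- y} + 2 A B e^{x} - 5 B^{3} e^{- 3 y} + B^{2} e^{- 2 y}
This must equal f(x, y) identically; expanded, f = 24 e^{3 x} e^{3 y} + 4 e^{2 x} e^{2 y} - 12 e^{2 x} e^{y} - 12 e^{x} - 126 e^{x} e^{- y} + 9 e^{- 2 y} + 135 e^{- 3 y}.
Matching coefficients of the independent functions:
  [e^{x} e^{- y}]:  - 7 A B^{2} = -126
  [e^{2 x} e^{y}]:  A^{2} B = -12
  [e^{2 x} e^{2 y}]:  A^{2} = 4
  [e^{3 x} e^{3 y}]:  3 A^{3} = 24
  [e^{x}]:  2 A B = -12
  [e^{- 3 y}]:  - 5 B^{3} = 135
  [e^{- 2 y}]:  B^{2} = 9
Solving: A = 2, B = -3.
Check against the point condition:
  u(0, 0) = -1  ⟹  A + B = -1  ✓
Hence u(x, y) = 2 e^{x + y} - 3 e^{- y}.

Answer: u(x, y) = 2 e^{x + y} - 3 e^{- y}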